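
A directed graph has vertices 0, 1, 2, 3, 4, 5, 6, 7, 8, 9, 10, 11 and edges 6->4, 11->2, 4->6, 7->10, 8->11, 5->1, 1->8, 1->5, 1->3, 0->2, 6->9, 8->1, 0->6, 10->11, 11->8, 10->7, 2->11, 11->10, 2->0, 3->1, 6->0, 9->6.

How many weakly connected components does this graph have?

1

From 0: component {0, 1, 2, 3, 4, 5, 6, 7, 8, 9, 10, 11}.
That's 1 component.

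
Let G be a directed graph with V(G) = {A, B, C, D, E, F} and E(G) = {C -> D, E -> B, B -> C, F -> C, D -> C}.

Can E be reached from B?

No

Explore from B.
Distance 1: reach C.
Distance 2: reach D.
The search from B is exhausted; no directed path reaches E.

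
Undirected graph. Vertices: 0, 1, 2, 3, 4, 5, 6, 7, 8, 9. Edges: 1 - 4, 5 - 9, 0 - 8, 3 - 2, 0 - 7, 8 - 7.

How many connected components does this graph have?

From 0: component {0, 7, 8}.
From 1: component {1, 4}.
From 2: component {2, 3}.
From 5: component {5, 9}.
From 6: component {6}.
That's 5 components.

5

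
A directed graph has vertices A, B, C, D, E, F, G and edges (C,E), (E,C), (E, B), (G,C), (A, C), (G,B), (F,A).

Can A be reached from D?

D has no outgoing edges, so nothing is reachable from it.

No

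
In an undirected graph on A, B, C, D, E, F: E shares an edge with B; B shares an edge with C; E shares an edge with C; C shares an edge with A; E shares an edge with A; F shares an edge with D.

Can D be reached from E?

No

Explore from E.
Distance 1: reach A, B, C.
The search is exhausted without reaching D; it lies in a different component.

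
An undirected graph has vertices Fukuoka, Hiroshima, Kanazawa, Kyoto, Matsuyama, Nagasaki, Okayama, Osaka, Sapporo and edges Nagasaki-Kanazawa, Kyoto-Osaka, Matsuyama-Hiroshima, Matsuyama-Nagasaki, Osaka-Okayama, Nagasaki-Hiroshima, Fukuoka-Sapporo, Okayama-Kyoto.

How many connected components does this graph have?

3

From Fukuoka: component {Fukuoka, Sapporo}.
From Hiroshima: component {Hiroshima, Kanazawa, Matsuyama, Nagasaki}.
From Kyoto: component {Kyoto, Okayama, Osaka}.
That's 3 components.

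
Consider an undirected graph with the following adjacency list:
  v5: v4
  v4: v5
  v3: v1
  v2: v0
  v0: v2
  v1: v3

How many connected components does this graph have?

3

From v0: component {v0, v2}.
From v1: component {v1, v3}.
From v4: component {v4, v5}.
That's 3 components.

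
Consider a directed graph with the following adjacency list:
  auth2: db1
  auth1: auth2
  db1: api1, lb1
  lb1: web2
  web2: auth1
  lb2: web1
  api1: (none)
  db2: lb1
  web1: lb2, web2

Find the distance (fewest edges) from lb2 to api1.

Distance 0: lb2.
Distance 1: web1.
Distance 2: web2.
Distance 3: auth1.
Distance 4: auth2.
Distance 5: db1.
Distance 6: api1, lb1 — contains api1.

6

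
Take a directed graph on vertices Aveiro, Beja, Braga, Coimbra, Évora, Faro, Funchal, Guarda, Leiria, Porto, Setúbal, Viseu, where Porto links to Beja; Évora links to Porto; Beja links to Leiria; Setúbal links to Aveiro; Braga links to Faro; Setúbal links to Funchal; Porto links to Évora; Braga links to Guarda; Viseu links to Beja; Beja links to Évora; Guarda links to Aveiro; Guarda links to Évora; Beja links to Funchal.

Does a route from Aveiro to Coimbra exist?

Aveiro has no outgoing edges, so nothing is reachable from it.

No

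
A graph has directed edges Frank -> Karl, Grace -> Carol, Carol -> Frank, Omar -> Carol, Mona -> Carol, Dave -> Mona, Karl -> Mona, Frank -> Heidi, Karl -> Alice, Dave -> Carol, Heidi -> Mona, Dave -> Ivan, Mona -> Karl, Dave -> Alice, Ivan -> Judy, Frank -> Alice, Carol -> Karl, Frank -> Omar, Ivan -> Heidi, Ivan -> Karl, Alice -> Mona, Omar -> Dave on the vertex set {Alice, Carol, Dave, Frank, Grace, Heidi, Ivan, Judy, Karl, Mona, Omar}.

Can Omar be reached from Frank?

Yes

Explore from Frank.
Distance 1: reach Alice, Heidi, Karl, Omar.
Found Omar.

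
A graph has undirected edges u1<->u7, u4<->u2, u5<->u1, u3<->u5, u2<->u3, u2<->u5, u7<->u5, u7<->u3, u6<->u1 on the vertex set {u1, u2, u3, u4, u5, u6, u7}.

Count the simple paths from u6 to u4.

7

u6–u1–u5–u2–u4
u6–u1–u5–u3–u2–u4
u6–u1–u5–u7–u3–u2–u4
u6–u1–u7–u3–u2–u4
u6–u1–u7–u3–u5–u2–u4
u6–u1–u7–u5–u2–u4
u6–u1–u7–u5–u3–u2–u4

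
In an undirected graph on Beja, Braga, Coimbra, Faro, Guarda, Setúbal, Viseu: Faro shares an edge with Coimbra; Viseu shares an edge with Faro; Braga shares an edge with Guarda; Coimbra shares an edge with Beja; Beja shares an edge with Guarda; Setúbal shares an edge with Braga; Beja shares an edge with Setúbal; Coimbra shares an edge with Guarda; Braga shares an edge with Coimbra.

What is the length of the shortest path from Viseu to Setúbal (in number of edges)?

4

Distance 0: Viseu.
Distance 1: Faro.
Distance 2: Coimbra.
Distance 3: Beja, Braga, Guarda.
Distance 4: Setúbal — contains Setúbal.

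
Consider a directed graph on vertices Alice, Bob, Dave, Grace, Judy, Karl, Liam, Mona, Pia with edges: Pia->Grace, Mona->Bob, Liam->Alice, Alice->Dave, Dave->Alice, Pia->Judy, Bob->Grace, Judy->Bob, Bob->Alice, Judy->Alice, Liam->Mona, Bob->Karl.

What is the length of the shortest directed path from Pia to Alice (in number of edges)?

Distance 0: Pia.
Distance 1: Grace, Judy.
Distance 2: Alice, Bob — contains Alice.

2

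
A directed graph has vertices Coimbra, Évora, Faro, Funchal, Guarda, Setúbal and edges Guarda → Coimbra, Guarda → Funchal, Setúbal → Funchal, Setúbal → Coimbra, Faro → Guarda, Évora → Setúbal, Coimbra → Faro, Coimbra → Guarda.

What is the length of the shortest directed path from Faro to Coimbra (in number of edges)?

Distance 0: Faro.
Distance 1: Guarda.
Distance 2: Coimbra, Funchal — contains Coimbra.

2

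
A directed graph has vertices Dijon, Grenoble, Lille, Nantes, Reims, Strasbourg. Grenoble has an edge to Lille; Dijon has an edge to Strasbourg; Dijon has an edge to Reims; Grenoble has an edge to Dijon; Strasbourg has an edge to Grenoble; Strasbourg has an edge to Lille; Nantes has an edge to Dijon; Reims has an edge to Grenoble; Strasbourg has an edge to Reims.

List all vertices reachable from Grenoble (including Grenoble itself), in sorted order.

Start at Grenoble.
Its neighbours: Dijon, Lille.
Then their neighbours: Reims, Strasbourg.
Nothing further is reachable.

Dijon, Grenoble, Lille, Reims, Strasbourg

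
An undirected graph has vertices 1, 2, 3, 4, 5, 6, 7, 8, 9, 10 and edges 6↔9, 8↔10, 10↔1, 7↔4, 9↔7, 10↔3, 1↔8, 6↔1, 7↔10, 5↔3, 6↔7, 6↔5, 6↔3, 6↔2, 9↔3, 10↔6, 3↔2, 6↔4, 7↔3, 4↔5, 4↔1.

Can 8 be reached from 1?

Explore from 1.
Distance 1: reach 4, 6, 8, 10.
Found 8.

Yes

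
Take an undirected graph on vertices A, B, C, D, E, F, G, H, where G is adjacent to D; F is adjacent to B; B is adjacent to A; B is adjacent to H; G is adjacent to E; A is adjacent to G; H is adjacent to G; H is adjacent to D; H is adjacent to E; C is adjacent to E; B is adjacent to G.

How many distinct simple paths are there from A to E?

A–B–G–D–H–E
A–B–G–E
A–B–G–H–E
A–B–H–D–G–E
A–B–H–E
A–B–H–G–E
A–G–B–H–E
A–G–D–H–E
A–G–E
A–G–H–E

10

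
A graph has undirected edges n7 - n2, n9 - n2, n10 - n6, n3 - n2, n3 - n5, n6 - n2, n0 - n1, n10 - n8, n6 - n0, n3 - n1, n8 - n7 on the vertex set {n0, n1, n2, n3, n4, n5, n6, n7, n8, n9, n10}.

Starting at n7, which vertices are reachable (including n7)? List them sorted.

Start at n7.
Its neighbours: n2, n8.
Then their neighbours: n3, n6, n9, n10.
Then next layer: n0, n1, n5.
Nothing further is reachable.

n0, n1, n2, n3, n5, n6, n7, n8, n9, n10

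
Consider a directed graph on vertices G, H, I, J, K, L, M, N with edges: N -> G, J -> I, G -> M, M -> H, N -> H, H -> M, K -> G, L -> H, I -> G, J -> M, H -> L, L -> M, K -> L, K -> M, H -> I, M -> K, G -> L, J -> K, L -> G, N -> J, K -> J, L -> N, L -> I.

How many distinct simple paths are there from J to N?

J→I→G→L→N
J→I→G→M→H→L→N
J→I→G→M→K→L→N
J→K→G→L→N
J→K→G→M→H→L→N
J→K→L→N
J→K→M→H→I→G→L→N
J→K→M→H→L→N
J→M→H→I→G→L→N
J→M→H→L→N
J→M→K→G→L→N
J→M→K→L→N

12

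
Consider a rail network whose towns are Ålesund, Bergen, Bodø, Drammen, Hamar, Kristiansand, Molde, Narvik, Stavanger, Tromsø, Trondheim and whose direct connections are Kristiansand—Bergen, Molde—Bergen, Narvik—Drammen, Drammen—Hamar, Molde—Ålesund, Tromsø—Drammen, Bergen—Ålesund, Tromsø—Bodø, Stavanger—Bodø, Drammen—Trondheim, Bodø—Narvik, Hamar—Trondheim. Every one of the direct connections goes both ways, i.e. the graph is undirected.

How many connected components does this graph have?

2

From Ålesund: component {Ålesund, Bergen, Kristiansand, Molde}.
From Bodø: component {Bodø, Drammen, Hamar, Narvik, Stavanger, Tromsø, Trondheim}.
That's 2 components.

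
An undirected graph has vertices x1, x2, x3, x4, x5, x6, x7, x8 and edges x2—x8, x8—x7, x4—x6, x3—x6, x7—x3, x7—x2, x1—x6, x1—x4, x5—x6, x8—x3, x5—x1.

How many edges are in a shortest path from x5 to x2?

4

Distance 0: x5.
Distance 1: x1, x6.
Distance 2: x3, x4.
Distance 3: x7, x8.
Distance 4: x2 — contains x2.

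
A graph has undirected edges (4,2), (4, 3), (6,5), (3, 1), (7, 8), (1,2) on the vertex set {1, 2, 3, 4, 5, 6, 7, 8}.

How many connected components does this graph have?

From 1: component {1, 2, 3, 4}.
From 5: component {5, 6}.
From 7: component {7, 8}.
That's 3 components.

3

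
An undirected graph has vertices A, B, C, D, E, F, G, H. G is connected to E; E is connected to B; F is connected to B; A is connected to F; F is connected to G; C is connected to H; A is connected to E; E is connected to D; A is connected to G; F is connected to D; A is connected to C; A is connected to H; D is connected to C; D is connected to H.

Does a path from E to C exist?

Yes

Explore from E.
Distance 1: reach A, B, D, G.
Distance 2: reach C, F, H.
Found C.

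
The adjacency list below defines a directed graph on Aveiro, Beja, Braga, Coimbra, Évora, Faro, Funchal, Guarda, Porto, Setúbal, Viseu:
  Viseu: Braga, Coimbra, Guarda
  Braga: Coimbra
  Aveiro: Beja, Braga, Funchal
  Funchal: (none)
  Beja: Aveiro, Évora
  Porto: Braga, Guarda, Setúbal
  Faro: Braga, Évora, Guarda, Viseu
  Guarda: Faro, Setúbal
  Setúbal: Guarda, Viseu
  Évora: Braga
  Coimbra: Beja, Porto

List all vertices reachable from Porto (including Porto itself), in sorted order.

Start at Porto.
Its neighbours: Braga, Guarda, Setúbal.
Then their neighbours: Coimbra, Faro, Viseu.
Then next layer: Beja, Évora.
Then next layer: Aveiro.
Then next layer: Funchal.
Every vertex is now reached.

Aveiro, Beja, Braga, Coimbra, Évora, Faro, Funchal, Guarda, Porto, Setúbal, Viseu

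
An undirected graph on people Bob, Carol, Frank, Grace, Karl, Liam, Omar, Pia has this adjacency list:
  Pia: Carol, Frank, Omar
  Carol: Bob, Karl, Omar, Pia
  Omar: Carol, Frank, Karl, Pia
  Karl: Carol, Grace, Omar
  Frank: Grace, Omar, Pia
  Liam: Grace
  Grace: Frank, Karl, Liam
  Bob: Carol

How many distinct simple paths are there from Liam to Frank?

Liam–Grace–Frank
Liam–Grace–Karl–Carol–Omar–Frank
Liam–Grace–Karl–Carol–Omar–Pia–Frank
Liam–Grace–Karl–Carol–Pia–Frank
Liam–Grace–Karl–Carol–Pia–Omar–Frank
Liam–Grace–Karl–Omar–Carol–Pia–Frank
Liam–Grace–Karl–Omar–Frank
Liam–Grace–Karl–Omar–Pia–Frank

8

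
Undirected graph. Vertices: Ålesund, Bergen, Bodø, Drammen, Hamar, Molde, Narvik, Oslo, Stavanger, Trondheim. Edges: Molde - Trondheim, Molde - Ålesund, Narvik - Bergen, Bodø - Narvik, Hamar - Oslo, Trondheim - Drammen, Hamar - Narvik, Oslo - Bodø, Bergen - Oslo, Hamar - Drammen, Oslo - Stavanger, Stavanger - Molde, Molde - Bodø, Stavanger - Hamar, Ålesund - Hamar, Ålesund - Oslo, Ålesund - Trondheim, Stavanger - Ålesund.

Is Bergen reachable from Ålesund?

Explore from Ålesund.
Distance 1: reach Hamar, Molde, Oslo, Stavanger, Trondheim.
Distance 2: reach Bergen, Bodø, Drammen, Narvik.
Found Bergen.

Yes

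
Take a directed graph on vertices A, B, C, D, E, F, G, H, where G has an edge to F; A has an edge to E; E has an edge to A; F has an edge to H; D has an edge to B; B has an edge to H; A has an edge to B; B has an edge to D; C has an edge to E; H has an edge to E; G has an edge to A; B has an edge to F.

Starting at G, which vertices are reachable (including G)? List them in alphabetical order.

Start at G.
Its neighbours: A, F.
Then their neighbours: B, E, H.
Then next layer: D.
Nothing further is reachable.

A, B, D, E, F, G, H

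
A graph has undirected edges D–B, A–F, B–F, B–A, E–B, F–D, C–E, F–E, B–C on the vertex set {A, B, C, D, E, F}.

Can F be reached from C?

Explore from C.
Distance 1: reach B, E.
Distance 2: reach A, D, F.
Found F.

Yes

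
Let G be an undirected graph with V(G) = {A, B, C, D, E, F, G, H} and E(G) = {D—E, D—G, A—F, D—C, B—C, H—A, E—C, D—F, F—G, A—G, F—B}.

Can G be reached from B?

Explore from B.
Distance 1: reach C, F.
Distance 2: reach A, D, E, G.
Found G.

Yes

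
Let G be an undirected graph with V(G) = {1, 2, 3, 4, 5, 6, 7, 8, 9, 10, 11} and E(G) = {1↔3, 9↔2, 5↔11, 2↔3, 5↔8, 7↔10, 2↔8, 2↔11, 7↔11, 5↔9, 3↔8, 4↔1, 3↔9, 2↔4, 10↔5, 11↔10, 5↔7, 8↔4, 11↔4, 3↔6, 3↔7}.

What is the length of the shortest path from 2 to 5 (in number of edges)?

Distance 0: 2.
Distance 1: 3, 4, 8, 9, 11.
Distance 2: 1, 5, 6, 7, 10 — contains 5.

2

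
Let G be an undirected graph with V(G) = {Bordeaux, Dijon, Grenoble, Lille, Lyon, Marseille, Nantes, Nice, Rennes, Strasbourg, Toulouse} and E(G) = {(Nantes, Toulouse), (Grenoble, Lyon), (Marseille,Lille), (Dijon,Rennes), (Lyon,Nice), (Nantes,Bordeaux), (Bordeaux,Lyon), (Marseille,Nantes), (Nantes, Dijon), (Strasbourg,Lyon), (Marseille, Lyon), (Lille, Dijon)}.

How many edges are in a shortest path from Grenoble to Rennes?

Distance 0: Grenoble.
Distance 1: Lyon.
Distance 2: Bordeaux, Marseille, Nice, Strasbourg.
Distance 3: Lille, Nantes.
Distance 4: Dijon, Toulouse.
Distance 5: Rennes — contains Rennes.

5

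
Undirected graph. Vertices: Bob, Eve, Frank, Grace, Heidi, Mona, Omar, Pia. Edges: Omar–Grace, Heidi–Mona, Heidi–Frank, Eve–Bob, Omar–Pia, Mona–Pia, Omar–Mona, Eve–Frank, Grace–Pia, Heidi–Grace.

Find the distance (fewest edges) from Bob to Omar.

5

Distance 0: Bob.
Distance 1: Eve.
Distance 2: Frank.
Distance 3: Heidi.
Distance 4: Grace, Mona.
Distance 5: Omar, Pia — contains Omar.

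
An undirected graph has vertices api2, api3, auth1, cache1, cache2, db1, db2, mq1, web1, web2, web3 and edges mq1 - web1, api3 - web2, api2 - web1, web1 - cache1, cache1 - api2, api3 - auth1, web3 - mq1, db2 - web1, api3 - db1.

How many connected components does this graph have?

3

From api2: component {api2, cache1, db2, mq1, web1, web3}.
From api3: component {api3, auth1, db1, web2}.
From cache2: component {cache2}.
That's 3 components.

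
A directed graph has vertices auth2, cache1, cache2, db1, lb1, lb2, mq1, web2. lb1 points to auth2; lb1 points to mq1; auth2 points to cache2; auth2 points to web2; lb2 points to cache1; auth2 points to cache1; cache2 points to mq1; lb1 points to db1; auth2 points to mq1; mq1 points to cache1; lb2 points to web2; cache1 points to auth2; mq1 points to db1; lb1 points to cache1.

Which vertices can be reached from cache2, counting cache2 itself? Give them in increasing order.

Start at cache2.
Its neighbours: mq1.
Then their neighbours: cache1, db1.
Then next layer: auth2.
Then next layer: web2.
Nothing further is reachable.

auth2, cache1, cache2, db1, mq1, web2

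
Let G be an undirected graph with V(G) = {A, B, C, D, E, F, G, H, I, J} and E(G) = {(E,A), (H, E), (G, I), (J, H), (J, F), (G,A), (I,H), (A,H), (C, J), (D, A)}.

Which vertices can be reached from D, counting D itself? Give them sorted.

A, C, D, E, F, G, H, I, J

Start at D.
Its neighbours: A.
Then their neighbours: E, G, H.
Then next layer: I, J.
Then next layer: C, F.
Nothing further is reachable.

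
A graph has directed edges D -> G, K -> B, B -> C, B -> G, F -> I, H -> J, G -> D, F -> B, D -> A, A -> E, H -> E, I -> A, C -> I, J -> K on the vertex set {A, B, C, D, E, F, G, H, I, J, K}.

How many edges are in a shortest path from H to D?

5

Distance 0: H.
Distance 1: E, J.
Distance 2: K.
Distance 3: B.
Distance 4: C, G.
Distance 5: D, I — contains D.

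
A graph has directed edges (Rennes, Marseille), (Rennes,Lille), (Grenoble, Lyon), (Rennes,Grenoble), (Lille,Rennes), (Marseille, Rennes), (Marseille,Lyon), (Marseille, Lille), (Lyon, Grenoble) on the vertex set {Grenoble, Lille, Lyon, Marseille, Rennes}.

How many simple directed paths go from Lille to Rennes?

1

Lille→Rennes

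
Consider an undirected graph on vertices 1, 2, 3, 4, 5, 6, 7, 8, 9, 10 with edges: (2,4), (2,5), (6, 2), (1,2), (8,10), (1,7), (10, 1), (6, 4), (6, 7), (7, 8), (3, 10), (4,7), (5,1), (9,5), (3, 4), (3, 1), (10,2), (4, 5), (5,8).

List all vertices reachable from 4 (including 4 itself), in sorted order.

Start at 4.
Its neighbours: 2, 3, 5, 6, 7.
Then their neighbours: 1, 8, 9, 10.
Every vertex is now reached.

1, 2, 3, 4, 5, 6, 7, 8, 9, 10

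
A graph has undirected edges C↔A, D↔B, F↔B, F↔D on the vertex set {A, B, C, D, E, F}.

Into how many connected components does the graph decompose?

From A: component {A, C}.
From B: component {B, D, F}.
From E: component {E}.
That's 3 components.

3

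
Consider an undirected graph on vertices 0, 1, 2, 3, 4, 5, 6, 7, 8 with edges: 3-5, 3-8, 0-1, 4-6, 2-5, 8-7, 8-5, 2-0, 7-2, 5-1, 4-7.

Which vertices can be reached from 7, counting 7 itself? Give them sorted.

Start at 7.
Its neighbours: 2, 4, 8.
Then their neighbours: 0, 3, 5, 6.
Then next layer: 1.
Every vertex is now reached.

0, 1, 2, 3, 4, 5, 6, 7, 8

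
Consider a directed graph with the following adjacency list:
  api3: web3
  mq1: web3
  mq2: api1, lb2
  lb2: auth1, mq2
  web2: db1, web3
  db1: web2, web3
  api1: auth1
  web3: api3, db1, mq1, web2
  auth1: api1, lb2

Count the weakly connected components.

2

From api1: component {api1, auth1, lb2, mq2}.
From api3: component {api3, db1, mq1, web2, web3}.
That's 2 components.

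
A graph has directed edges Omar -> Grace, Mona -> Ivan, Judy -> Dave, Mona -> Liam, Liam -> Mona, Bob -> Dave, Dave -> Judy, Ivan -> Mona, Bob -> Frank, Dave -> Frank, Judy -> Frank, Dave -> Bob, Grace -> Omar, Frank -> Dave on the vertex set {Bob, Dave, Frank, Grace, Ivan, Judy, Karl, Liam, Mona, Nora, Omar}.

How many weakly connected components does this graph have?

5

From Bob: component {Bob, Dave, Frank, Judy}.
From Grace: component {Grace, Omar}.
From Ivan: component {Ivan, Liam, Mona}.
From Karl: component {Karl}.
From Nora: component {Nora}.
That's 5 components.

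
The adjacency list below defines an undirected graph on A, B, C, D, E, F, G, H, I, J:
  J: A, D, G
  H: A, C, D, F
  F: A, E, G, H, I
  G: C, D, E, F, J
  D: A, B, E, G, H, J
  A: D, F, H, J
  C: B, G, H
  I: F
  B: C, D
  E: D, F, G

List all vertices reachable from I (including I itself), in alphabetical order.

Start at I.
Its neighbours: F.
Then their neighbours: A, E, G, H.
Then next layer: C, D, J.
Then next layer: B.
Every vertex is now reached.

A, B, C, D, E, F, G, H, I, J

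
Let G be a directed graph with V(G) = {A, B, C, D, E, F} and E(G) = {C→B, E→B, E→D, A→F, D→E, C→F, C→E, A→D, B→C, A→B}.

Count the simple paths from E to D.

E→D

1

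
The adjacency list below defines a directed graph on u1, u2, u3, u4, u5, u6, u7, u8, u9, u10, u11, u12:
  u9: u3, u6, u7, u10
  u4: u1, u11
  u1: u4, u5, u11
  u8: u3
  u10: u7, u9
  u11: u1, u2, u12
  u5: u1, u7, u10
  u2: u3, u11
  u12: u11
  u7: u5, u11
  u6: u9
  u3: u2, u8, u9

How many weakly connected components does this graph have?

1

From u1: component {u1, u2, u3, u4, u5, u6, u7, u8, u9, u10, u11, u12}.
That's 1 component.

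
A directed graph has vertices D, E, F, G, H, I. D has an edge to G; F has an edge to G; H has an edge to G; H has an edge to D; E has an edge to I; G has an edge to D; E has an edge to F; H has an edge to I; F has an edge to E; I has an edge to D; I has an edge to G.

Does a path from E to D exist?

Explore from E.
Distance 1: reach F, I.
Distance 2: reach D, G.
Found D.

Yes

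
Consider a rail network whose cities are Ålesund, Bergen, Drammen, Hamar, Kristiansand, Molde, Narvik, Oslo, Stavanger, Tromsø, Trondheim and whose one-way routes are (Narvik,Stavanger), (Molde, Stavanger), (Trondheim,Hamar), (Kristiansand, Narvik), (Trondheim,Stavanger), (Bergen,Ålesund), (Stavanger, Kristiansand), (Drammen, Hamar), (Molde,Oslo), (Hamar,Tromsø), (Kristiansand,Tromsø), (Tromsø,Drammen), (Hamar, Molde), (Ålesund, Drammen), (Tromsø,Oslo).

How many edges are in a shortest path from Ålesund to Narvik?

Distance 0: Ålesund.
Distance 1: Drammen.
Distance 2: Hamar.
Distance 3: Molde, Tromsø.
Distance 4: Oslo, Stavanger.
Distance 5: Kristiansand.
Distance 6: Narvik — contains Narvik.

6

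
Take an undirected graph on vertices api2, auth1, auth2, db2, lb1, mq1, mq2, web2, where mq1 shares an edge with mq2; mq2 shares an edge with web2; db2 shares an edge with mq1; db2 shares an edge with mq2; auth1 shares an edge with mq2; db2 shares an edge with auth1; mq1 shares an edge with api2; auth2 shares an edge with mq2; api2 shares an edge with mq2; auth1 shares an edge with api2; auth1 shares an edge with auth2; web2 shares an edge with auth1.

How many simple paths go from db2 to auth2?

20

db2–auth1–api2–mq1–mq2–auth2
db2–auth1–api2–mq2–auth2
db2–auth1–auth2
db2–auth1–mq2–auth2
db2–auth1–web2–mq2–auth2
db2–mq1–api2–auth1–auth2
db2–mq1–api2–auth1–mq2–auth2
db2–mq1–api2–auth1–web2–mq2–auth2
... and 12 more.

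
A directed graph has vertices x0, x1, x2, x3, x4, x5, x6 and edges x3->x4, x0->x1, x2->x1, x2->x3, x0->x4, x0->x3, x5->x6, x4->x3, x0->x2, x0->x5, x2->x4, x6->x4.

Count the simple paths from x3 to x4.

1

x3→x4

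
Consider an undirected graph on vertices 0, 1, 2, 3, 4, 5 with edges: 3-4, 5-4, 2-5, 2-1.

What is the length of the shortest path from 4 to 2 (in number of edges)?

2

Distance 0: 4.
Distance 1: 3, 5.
Distance 2: 2 — contains 2.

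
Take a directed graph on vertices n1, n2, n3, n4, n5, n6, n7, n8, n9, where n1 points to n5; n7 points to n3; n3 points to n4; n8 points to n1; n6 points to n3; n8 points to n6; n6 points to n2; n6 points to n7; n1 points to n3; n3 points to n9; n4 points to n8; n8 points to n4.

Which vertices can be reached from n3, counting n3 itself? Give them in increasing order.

n1, n2, n3, n4, n5, n6, n7, n8, n9

Start at n3.
Its neighbours: n4, n9.
Then their neighbours: n8.
Then next layer: n1, n6.
Then next layer: n2, n5, n7.
Every vertex is now reached.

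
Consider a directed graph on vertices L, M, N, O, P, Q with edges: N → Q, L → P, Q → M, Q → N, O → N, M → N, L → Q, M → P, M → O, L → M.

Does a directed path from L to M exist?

Yes

Explore from L.
Distance 1: reach M, P, Q.
Found M.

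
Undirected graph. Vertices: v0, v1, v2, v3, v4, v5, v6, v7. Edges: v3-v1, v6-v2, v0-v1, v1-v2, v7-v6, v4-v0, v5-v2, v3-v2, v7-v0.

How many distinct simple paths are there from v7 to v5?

3

v7–v0–v1–v2–v5
v7–v0–v1–v3–v2–v5
v7–v6–v2–v5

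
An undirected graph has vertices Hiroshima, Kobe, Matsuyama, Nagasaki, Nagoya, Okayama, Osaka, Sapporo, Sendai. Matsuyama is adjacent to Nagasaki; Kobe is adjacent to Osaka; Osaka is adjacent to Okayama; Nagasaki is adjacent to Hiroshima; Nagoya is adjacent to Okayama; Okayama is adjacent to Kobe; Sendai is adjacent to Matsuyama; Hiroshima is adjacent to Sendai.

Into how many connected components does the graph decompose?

3

From Hiroshima: component {Hiroshima, Matsuyama, Nagasaki, Sendai}.
From Kobe: component {Kobe, Nagoya, Okayama, Osaka}.
From Sapporo: component {Sapporo}.
That's 3 components.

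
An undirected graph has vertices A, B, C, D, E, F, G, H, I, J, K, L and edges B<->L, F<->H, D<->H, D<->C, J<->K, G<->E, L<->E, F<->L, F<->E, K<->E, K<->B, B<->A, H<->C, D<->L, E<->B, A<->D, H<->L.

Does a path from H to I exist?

Explore from H.
Distance 1: reach C, D, F, L.
Distance 2: reach A, B, E.
Distance 3: reach G, K.
Distance 4: reach J.
The search is exhausted without reaching I; it lies in a different component.

No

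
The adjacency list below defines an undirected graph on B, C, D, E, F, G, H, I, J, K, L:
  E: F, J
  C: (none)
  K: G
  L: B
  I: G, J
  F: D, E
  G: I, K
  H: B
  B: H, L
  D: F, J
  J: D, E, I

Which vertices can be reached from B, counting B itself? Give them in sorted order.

B, H, L

Start at B.
Its neighbours: H, L.
Nothing further is reachable.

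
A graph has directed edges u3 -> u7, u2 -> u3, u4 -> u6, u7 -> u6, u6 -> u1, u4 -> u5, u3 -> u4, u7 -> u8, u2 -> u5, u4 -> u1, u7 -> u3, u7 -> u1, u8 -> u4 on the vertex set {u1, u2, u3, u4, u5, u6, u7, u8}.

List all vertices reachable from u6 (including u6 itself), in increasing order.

Start at u6.
Its neighbours: u1.
Nothing further is reachable.

u1, u6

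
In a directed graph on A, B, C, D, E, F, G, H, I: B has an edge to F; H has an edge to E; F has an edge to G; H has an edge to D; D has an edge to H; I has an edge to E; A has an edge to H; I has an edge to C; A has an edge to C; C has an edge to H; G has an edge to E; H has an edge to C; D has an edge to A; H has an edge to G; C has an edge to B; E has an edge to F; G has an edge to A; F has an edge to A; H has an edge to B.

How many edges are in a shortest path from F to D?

Distance 0: F.
Distance 1: A, G.
Distance 2: C, E, H.
Distance 3: B, D — contains D.

3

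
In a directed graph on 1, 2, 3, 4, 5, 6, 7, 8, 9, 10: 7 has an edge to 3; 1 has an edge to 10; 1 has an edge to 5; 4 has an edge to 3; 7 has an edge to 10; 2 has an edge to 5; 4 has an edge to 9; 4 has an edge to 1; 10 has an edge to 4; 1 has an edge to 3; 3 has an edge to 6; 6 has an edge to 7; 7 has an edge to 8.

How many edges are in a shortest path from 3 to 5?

6

Distance 0: 3.
Distance 1: 6.
Distance 2: 7.
Distance 3: 8, 10.
Distance 4: 4.
Distance 5: 1, 9.
Distance 6: 5 — contains 5.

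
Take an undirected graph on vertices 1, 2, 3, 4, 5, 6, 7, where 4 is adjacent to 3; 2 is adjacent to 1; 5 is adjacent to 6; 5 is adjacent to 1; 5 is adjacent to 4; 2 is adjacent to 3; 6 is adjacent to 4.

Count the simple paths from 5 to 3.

5–1–2–3
5–4–3
5–6–4–3

3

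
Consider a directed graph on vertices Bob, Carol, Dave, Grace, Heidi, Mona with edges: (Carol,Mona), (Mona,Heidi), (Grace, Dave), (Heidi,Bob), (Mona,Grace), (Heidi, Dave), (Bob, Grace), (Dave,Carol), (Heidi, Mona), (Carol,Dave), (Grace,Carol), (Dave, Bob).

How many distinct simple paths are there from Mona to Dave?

Mona→Grace→Carol→Dave
Mona→Grace→Dave
Mona→Heidi→Bob→Grace→Carol→Dave
Mona→Heidi→Bob→Grace→Dave
Mona→Heidi→Dave

5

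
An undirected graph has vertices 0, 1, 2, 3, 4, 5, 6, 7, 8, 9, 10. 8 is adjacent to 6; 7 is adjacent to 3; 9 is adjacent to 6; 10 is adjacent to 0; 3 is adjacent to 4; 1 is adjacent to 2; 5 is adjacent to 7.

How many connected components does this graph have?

4

From 0: component {0, 10}.
From 1: component {1, 2}.
From 3: component {3, 4, 5, 7}.
From 6: component {6, 8, 9}.
That's 4 components.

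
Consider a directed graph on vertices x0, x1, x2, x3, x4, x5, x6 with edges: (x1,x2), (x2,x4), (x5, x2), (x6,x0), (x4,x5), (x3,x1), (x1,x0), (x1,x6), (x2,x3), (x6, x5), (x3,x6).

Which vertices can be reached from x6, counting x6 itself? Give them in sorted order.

Start at x6.
Its neighbours: x0, x5.
Then their neighbours: x2.
Then next layer: x3, x4.
Then next layer: x1.
Every vertex is now reached.

x0, x1, x2, x3, x4, x5, x6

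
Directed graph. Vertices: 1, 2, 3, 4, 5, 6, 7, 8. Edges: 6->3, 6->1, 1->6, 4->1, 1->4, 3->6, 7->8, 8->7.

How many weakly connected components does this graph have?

4

From 1: component {1, 3, 4, 6}.
From 2: component {2}.
From 5: component {5}.
From 7: component {7, 8}.
That's 4 components.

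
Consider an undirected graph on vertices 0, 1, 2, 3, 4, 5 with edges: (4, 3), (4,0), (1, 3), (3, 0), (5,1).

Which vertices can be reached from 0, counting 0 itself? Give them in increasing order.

Start at 0.
Its neighbours: 3, 4.
Then their neighbours: 1.
Then next layer: 5.
Nothing further is reachable.

0, 1, 3, 4, 5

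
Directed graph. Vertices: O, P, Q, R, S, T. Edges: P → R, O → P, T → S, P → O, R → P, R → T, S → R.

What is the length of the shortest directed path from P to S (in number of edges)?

Distance 0: P.
Distance 1: O, R.
Distance 2: T.
Distance 3: S — contains S.

3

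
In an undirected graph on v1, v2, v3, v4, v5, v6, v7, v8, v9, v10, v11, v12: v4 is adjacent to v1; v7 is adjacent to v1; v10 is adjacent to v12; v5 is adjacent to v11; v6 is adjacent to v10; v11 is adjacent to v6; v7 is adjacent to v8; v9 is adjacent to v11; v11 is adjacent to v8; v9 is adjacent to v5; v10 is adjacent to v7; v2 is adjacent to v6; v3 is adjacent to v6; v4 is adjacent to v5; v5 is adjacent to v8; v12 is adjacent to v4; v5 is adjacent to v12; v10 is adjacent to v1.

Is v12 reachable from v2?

Yes

Explore from v2.
Distance 1: reach v6.
Distance 2: reach v3, v10, v11.
Distance 3: reach v1, v5, v7, v8, v9, v12.
Found v12.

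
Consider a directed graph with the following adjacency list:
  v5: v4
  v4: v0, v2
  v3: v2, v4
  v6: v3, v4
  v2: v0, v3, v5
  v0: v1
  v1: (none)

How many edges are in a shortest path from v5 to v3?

Distance 0: v5.
Distance 1: v4.
Distance 2: v0, v2.
Distance 3: v1, v3 — contains v3.

3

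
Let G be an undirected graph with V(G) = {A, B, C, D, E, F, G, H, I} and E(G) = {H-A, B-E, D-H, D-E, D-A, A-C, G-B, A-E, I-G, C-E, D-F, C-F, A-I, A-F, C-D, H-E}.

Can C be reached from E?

Yes

Explore from E.
Distance 1: reach A, B, C, D, H.
Found C.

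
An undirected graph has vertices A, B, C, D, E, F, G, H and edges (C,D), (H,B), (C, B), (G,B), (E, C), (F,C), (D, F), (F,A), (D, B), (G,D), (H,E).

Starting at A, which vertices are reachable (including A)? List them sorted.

A, B, C, D, E, F, G, H

Start at A.
Its neighbours: F.
Then their neighbours: C, D.
Then next layer: B, E, G.
Then next layer: H.
Every vertex is now reached.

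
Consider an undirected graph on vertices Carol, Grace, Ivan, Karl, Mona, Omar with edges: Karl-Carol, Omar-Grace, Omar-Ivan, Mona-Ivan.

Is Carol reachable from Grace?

Explore from Grace.
Distance 1: reach Omar.
Distance 2: reach Ivan.
Distance 3: reach Mona.
The search is exhausted without reaching Carol; it lies in a different component.

No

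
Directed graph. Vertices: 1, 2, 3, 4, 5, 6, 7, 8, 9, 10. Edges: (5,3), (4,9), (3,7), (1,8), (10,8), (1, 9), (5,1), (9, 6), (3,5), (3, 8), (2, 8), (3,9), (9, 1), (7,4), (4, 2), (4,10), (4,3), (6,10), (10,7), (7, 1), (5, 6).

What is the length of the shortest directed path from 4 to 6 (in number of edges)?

2

Distance 0: 4.
Distance 1: 2, 3, 9, 10.
Distance 2: 1, 5, 6, 7, 8 — contains 6.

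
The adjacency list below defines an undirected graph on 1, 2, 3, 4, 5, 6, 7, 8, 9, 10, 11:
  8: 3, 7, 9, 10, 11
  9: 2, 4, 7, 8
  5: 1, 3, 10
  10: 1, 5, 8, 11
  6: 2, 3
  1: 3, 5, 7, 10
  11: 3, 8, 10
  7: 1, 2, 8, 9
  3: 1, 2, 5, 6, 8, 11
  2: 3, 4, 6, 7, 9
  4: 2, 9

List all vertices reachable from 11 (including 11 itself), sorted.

1, 2, 3, 4, 5, 6, 7, 8, 9, 10, 11

Start at 11.
Its neighbours: 3, 8, 10.
Then their neighbours: 1, 2, 5, 6, 7, 9.
Then next layer: 4.
Every vertex is now reached.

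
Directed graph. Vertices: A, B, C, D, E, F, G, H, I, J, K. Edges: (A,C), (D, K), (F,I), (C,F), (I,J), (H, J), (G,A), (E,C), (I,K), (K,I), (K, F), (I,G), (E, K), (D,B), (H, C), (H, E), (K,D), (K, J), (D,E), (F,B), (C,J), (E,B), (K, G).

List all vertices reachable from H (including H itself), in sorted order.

A, B, C, D, E, F, G, H, I, J, K

Start at H.
Its neighbours: C, E, J.
Then their neighbours: B, F, K.
Then next layer: D, G, I.
Then next layer: A.
Every vertex is now reached.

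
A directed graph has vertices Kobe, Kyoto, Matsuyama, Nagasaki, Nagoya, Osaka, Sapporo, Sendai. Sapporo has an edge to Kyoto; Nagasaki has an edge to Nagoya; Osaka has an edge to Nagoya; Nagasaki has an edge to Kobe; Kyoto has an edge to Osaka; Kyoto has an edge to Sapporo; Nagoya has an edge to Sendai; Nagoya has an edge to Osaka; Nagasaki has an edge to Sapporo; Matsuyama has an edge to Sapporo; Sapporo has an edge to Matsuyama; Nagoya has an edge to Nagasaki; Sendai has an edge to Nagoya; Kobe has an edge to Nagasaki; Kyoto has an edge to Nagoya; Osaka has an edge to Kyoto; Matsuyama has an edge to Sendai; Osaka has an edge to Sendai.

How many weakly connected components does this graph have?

1

From Kobe: component {Kobe, Kyoto, Matsuyama, Nagasaki, Nagoya, Osaka, Sapporo, Sendai}.
That's 1 component.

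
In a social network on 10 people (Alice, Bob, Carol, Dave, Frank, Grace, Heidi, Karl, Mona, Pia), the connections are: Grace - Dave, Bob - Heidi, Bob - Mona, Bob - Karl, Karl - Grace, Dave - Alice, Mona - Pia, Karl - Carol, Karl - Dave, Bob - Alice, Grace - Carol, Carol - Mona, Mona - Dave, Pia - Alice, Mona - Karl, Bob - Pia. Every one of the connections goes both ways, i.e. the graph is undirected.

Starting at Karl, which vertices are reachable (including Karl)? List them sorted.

Alice, Bob, Carol, Dave, Grace, Heidi, Karl, Mona, Pia

Start at Karl.
Its neighbours: Bob, Carol, Dave, Grace, Mona.
Then their neighbours: Alice, Heidi, Pia.
Nothing further is reachable.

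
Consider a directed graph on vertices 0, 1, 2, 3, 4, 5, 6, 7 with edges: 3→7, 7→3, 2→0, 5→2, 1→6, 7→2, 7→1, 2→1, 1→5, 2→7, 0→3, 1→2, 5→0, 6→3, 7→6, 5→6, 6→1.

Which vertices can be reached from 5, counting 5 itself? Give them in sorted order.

0, 1, 2, 3, 5, 6, 7

Start at 5.
Its neighbours: 0, 2, 6.
Then their neighbours: 1, 3, 7.
Nothing further is reachable.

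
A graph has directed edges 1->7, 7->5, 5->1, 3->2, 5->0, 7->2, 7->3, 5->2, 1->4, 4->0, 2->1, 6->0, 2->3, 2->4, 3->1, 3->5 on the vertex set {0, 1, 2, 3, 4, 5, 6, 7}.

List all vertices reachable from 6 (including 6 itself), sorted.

Start at 6.
Its neighbours: 0.
Nothing further is reachable.

0, 6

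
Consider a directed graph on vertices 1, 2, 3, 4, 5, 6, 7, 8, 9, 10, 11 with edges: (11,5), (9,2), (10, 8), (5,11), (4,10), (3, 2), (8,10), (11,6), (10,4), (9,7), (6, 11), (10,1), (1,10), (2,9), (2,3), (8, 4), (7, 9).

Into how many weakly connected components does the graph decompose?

3

From 1: component {1, 4, 8, 10}.
From 2: component {2, 3, 7, 9}.
From 5: component {5, 6, 11}.
That's 3 components.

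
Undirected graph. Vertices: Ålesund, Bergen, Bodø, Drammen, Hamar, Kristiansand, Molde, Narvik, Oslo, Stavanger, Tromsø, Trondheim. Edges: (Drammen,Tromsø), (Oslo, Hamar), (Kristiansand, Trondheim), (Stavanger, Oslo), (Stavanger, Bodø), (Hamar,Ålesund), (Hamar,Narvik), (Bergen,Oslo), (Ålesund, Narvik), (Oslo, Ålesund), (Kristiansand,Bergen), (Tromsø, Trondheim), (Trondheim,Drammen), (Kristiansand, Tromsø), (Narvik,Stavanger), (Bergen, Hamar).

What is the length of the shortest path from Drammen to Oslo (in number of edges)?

4

Distance 0: Drammen.
Distance 1: Tromsø, Trondheim.
Distance 2: Kristiansand.
Distance 3: Bergen.
Distance 4: Hamar, Oslo — contains Oslo.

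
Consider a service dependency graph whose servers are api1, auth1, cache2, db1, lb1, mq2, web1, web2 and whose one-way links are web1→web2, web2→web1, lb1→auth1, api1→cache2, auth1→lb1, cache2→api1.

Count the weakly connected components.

5

From api1: component {api1, cache2}.
From auth1: component {auth1, lb1}.
From db1: component {db1}.
From mq2: component {mq2}.
From web1: component {web1, web2}.
That's 5 components.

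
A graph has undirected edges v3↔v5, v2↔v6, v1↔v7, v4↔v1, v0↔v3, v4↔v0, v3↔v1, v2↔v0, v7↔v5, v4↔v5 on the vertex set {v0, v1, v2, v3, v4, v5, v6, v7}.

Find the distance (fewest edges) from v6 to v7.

Distance 0: v6.
Distance 1: v2.
Distance 2: v0.
Distance 3: v3, v4.
Distance 4: v1, v5.
Distance 5: v7 — contains v7.

5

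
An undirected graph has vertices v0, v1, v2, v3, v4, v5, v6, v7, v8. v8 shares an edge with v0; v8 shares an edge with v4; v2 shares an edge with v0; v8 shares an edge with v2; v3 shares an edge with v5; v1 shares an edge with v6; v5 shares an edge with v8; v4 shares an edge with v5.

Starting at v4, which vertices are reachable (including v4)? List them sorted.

Start at v4.
Its neighbours: v5, v8.
Then their neighbours: v0, v2, v3.
Nothing further is reachable.

v0, v2, v3, v4, v5, v8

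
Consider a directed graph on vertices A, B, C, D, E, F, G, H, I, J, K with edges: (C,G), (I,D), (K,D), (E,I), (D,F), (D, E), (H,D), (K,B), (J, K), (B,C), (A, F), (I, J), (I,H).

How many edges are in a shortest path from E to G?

Distance 0: E.
Distance 1: I.
Distance 2: D, H, J.
Distance 3: F, K.
Distance 4: B.
Distance 5: C.
Distance 6: G — contains G.

6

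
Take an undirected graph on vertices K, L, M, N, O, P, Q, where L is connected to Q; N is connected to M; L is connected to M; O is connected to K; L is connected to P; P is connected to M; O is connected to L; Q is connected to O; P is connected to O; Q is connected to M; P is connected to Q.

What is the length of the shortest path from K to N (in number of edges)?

Distance 0: K.
Distance 1: O.
Distance 2: L, P, Q.
Distance 3: M.
Distance 4: N — contains N.

4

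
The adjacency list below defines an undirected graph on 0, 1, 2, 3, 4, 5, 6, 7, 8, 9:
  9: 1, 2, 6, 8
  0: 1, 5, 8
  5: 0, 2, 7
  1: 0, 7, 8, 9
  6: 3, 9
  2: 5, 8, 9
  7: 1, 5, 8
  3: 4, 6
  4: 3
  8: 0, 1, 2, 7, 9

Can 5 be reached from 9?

Explore from 9.
Distance 1: reach 1, 2, 6, 8.
Distance 2: reach 0, 3, 5, 7.
Found 5.

Yes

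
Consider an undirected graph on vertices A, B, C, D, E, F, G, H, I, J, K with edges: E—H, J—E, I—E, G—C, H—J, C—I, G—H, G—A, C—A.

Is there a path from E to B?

Explore from E.
Distance 1: reach H, I, J.
Distance 2: reach C, G.
Distance 3: reach A.
The search is exhausted without reaching B; it lies in a different component.

No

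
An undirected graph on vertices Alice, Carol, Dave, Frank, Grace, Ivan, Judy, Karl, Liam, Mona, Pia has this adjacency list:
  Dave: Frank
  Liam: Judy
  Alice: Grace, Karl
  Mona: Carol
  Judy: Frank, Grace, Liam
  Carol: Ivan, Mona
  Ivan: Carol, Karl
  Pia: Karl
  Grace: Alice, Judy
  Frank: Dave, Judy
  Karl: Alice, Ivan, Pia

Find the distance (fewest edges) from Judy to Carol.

Distance 0: Judy.
Distance 1: Frank, Grace, Liam.
Distance 2: Alice, Dave.
Distance 3: Karl.
Distance 4: Ivan, Pia.
Distance 5: Carol — contains Carol.

5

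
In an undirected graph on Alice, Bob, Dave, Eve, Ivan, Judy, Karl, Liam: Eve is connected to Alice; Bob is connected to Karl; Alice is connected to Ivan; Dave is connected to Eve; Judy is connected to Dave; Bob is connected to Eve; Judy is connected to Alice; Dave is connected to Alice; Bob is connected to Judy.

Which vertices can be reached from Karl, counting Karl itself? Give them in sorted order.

Alice, Bob, Dave, Eve, Ivan, Judy, Karl

Start at Karl.
Its neighbours: Bob.
Then their neighbours: Eve, Judy.
Then next layer: Alice, Dave.
Then next layer: Ivan.
Nothing further is reachable.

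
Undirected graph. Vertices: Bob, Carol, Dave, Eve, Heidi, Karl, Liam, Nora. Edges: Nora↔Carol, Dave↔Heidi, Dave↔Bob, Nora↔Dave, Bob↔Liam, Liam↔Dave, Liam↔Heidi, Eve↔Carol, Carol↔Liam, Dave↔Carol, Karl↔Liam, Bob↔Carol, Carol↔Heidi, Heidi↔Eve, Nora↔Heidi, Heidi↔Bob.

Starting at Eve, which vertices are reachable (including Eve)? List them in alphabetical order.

Start at Eve.
Its neighbours: Carol, Heidi.
Then their neighbours: Bob, Dave, Liam, Nora.
Then next layer: Karl.
Every vertex is now reached.

Bob, Carol, Dave, Eve, Heidi, Karl, Liam, Nora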